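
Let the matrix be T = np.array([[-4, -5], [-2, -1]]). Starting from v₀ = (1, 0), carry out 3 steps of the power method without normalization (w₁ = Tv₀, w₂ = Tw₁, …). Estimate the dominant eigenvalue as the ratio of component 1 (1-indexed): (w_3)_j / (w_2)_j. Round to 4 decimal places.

w1 = Tv₀ = ((-4)·1 + (-5)·0; (-2)·1 + (-1)·0) = (-4, -2)
w2 = Tw1 = ((-4)·(-4) + (-5)·(-2); (-2)·(-4) + (-1)·(-2)) = (26, 10)
w3 = Tw2 = (-154, -62)
Ratio at component: -154 / 26 = -5.9231

λ ≈ -5.9231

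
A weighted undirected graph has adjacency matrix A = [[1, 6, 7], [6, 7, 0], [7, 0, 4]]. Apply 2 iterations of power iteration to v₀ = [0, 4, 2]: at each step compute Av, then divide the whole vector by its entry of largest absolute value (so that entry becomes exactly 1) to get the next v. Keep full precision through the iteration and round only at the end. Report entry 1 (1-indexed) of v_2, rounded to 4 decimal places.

Av0 = (38.00000, 28.00000, 8.00000); divide by 38.00000 → v1 = (1.00000, 0.73684, 0.21053)
Av1 = (6.89474, 11.15789, 7.84211); divide by 11.15789 → v2 = (0.61792, 1.00000, 0.70283)
Requested entry of v2: 262/424 = 0.6179

0.6179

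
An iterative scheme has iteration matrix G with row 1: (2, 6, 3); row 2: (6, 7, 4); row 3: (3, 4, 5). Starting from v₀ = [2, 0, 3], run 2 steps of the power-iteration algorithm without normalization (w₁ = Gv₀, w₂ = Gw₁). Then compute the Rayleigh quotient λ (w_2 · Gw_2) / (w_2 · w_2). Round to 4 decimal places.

λ ≈ 13.8172

w1 = Gv₀ = (2·2 + 6·0 + 3·3; 6·2 + 7·0 + 4·3; 3·2 + 4·0 + 5·3) = (13, 24, 21)
w2 = Gw1 = (2·13 + 6·24 + 3·21; 6·13 + 7·24 + 4·21; 3·13 + 4·24 + 5·21) = (233, 330, 240)
Gw2 = (3166, 4668, 3219)
w2·Gw2 = 233·3166 + 330·4668 + 240·3219 = 3050678; w2·w2 = 233·233 + 330·330 + 240·240 = 220789
λ ≈ 3050678/220789 = 13.8172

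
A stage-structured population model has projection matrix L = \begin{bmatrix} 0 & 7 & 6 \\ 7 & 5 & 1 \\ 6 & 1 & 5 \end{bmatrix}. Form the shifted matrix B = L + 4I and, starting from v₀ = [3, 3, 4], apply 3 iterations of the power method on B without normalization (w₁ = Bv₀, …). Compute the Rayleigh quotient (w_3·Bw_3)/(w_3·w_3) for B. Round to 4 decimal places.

16.6861

B = L + 4I has rows (4, 7, 6); (7, 9, 1); (6, 1, 9)
w1 = Bv₀ = (57, 52, 57)
w2 = Bw1 = (934, 924, 907)
w3 = Bw2 = (15646, 15761, 14691)
Bw3 = (261057, 266062, 241856)
w3·Bw3 = 11831007500; w3·w3 = 709031918; μ ≈ 11831007500/709031918 = 16.6861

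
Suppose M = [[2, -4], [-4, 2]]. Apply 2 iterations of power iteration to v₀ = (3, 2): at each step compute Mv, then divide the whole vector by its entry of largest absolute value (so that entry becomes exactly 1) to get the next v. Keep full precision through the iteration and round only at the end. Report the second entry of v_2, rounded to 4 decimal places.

Mv0 = (-2.00000, -8.00000); divide by -8.00000 → v1 = (0.25000, 1.00000)
Mv1 = (-3.50000, 1.00000); divide by -3.50000 → v2 = (1.00000, -0.28571)
Requested entry of v2: -8/28 = -0.2857

-0.2857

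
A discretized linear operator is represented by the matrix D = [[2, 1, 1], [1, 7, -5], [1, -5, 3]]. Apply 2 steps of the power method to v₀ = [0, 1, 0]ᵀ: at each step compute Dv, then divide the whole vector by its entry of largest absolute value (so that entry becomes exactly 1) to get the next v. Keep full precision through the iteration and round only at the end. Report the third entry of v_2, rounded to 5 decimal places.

-0.65333

Dv0 = (1.000000, 7.000000, -5.000000); divide by 7.000000 → v1 = (0.142857, 1.000000, -0.714286)
Dv1 = (0.571429, 10.714286, -7.000000); divide by 10.714286 → v2 = (0.053333, 1.000000, -0.653333)
Requested entry of v2: -49/75 = -0.65333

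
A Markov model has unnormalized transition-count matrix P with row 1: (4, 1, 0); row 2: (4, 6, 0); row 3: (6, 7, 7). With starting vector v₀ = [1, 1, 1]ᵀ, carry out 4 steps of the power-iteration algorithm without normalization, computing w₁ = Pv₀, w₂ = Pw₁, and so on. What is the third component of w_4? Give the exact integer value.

22340

w1 = Pv₀ = (4·1 + 1·1 + 0·1; 4·1 + 6·1 + 0·1; 6·1 + 7·1 + 7·1) = (5, 10, 20)
w2 = Pw1 = (4·5 + 1·10 + 0·20; 4·5 + 6·10 + 0·20; 6·5 + 7·10 + 7·20) = (30, 80, 240)
w3 = Pw2 = (200, 600, 2420)
w4 = Pw3 = (1400, 4400, 22340)
The requested component of w4 is 22340.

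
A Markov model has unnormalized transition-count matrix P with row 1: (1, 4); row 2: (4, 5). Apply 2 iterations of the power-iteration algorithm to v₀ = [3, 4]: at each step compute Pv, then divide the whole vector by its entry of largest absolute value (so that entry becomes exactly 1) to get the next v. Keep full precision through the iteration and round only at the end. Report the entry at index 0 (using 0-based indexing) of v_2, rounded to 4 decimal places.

0.6229

Pv0 = (19.00000, 32.00000); divide by 32.00000 → v1 = (0.59375, 1.00000)
Pv1 = (4.59375, 7.37500); divide by 7.37500 → v2 = (0.62288, 1.00000)
Requested entry of v2: 147/236 = 0.6229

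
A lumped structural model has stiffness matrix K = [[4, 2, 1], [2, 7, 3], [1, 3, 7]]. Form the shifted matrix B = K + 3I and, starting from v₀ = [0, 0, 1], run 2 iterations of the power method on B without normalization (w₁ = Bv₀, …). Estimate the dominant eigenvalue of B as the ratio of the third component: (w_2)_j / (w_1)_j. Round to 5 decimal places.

11.00000

B = K + 3I has rows (7, 2, 1); (2, 10, 3); (1, 3, 10)
w1 = Bv₀ = (7·0 + 2·0 + 1·1; 2·0 + 10·0 + 3·1; 1·0 + 3·0 + 10·1) = (1, 3, 10)
w2 = Bw1 = (7·1 + 2·3 + 1·10; 2·1 + 10·3 + 3·10; 1·1 + 3·3 + 10·10) = (23, 62, 110)
Ratio: 110/10 = 11.00000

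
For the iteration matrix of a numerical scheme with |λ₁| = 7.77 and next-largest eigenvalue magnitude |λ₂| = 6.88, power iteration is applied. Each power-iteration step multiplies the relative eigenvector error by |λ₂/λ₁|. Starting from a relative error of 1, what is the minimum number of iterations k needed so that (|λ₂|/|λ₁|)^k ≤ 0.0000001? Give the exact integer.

|λ₂/λ₁| = 6.88/7.77 = 0.88546
Need k ≥ ln(0.0000001) / ln(0.88546) = -16.1181 / -0.1217 ≈ 132.494
Smallest integer k satisfying the bound: 133

133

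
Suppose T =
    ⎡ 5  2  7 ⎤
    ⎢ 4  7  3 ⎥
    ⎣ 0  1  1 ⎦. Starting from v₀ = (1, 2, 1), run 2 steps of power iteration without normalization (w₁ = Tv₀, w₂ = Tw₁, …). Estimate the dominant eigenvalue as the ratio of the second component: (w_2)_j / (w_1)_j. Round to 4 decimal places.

λ ≈ 10.4762

w1 = Tv₀ = (5·1 + 2·2 + 7·1; 4·1 + 7·2 + 3·1; 0·1 + 1·2 + 1·1) = (16, 21, 3)
w2 = Tw1 = (5·16 + 2·21 + 7·3; 4·16 + 7·21 + 3·3; 0·16 + 1·21 + 1·3) = (143, 220, 24)
Ratio at component: 220 / 21 = 10.4762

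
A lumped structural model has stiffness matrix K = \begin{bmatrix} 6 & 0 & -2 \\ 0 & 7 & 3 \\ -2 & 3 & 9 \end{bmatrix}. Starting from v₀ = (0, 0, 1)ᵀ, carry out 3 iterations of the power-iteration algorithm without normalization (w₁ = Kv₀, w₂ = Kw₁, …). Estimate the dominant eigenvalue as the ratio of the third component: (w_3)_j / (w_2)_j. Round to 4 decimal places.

λ ≈ 11.1702

w1 = Kv₀ = (6·0 + 0·0 + (-2)·1; 0·0 + 7·0 + 3·1; (-2)·0 + 3·0 + 9·1) = (-2, 3, 9)
w2 = Kw1 = (6·(-2) + 0·3 + (-2)·9; 0·(-2) + 7·3 + 3·9; (-2)·(-2) + 3·3 + 9·9) = (-30, 48, 94)
w3 = Kw2 = (-368, 618, 1050)
Ratio at component: 1050 / 94 = 11.1702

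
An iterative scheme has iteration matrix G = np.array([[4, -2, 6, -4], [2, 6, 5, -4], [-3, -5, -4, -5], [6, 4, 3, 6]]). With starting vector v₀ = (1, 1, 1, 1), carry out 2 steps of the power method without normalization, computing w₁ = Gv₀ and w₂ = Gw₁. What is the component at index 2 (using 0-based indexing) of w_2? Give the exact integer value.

w1 = Gv₀ = (4, 9, -17, 19)
w2 = Gw1 = (-180, -99, -84, 123)
The requested component of w2 is -84.

-84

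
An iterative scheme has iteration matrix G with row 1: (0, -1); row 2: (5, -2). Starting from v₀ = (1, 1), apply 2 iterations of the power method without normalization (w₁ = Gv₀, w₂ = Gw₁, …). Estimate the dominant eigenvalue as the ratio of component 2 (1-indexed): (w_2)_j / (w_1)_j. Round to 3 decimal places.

λ ≈ -3.667

w1 = Gv₀ = (-1, 3)
w2 = Gw1 = (-3, -11)
Ratio at component: -11 / 3 = -3.667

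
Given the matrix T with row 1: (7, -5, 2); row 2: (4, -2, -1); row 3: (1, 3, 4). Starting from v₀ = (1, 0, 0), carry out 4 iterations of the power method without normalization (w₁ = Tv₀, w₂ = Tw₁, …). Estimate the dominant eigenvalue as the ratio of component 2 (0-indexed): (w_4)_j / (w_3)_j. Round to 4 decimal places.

w1 = Tv₀ = (7, 4, 1)
w2 = Tw1 = (31, 19, 23)
w3 = Tw2 = (168, 63, 180)
w4 = Tw3 = (1221, 366, 1077)
Ratio at component: 1077 / 180 = 5.9833

5.9833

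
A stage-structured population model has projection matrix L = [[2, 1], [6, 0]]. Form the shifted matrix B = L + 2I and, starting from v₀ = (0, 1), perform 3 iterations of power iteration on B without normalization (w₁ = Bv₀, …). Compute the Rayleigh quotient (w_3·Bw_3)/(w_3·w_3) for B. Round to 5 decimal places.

B = L + 2I has rows (4, 1); (6, 2)
w1 = Bv₀ = (1, 2)
w2 = Bw1 = (6, 10)
w3 = Bw2 = (34, 56)
Bw3 = (192, 316)
w3·Bw3 = 24224; w3·w3 = 4292; μ ≈ 24224/4292 = 5.64399

μ ≈ 5.64399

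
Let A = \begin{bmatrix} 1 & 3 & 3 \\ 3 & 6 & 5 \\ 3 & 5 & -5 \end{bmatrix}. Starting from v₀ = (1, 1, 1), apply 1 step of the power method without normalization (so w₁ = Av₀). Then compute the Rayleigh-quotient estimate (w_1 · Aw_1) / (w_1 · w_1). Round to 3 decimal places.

λ ≈ 9.110

w1 = Av₀ = (1·1 + 3·1 + 3·1; 3·1 + 6·1 + 5·1; 3·1 + 5·1 + (-5)·1) = (7, 14, 3)
Aw1 = (58, 120, 76)
w1·Aw1 = 7·58 + 14·120 + 3·76 = 2314; w1·w1 = 7·7 + 14·14 + 3·3 = 254
λ ≈ 2314/254 = 9.110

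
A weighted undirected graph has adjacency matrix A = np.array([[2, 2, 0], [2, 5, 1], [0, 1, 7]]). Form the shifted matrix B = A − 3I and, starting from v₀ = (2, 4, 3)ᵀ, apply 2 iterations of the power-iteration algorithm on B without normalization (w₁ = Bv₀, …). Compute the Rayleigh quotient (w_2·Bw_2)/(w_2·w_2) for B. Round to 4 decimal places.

B = A − 3I has rows (-1, 2, 0); (2, 2, 1); (0, 1, 4)
w1 = Bv₀ = (6, 15, 16)
w2 = Bw1 = (24, 58, 79)
Bw2 = (92, 243, 374)
w2·Bw2 = 45848; w2·w2 = 10181; μ ≈ 45848/10181 = 4.5033

μ ≈ 4.5033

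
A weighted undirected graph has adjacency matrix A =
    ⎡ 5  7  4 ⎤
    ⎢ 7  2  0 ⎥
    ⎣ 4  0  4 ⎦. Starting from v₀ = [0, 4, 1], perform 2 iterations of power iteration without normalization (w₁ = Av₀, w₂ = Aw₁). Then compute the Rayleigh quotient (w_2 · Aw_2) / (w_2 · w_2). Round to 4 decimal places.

11.4562

w1 = Av₀ = (5·0 + 7·4 + 4·1; 7·0 + 2·4 + 0·1; 4·0 + 0·4 + 4·1) = (32, 8, 4)
w2 = Aw1 = (5·32 + 7·8 + 4·4; 7·32 + 2·8 + 0·4; 4·32 + 0·8 + 4·4) = (232, 240, 144)
Aw2 = (3416, 2104, 1504)
w2·Aw2 = 232·3416 + 240·2104 + 144·1504 = 1514048; w2·w2 = 232·232 + 240·240 + 144·144 = 132160
λ ≈ 1514048/132160 = 11.4562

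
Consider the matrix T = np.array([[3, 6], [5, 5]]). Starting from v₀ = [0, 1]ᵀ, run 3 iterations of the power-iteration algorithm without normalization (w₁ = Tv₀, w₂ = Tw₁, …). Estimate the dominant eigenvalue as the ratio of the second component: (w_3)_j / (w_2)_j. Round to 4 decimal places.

w1 = Tv₀ = (3·0 + 6·1; 5·0 + 5·1) = (6, 5)
w2 = Tw1 = (3·6 + 6·5; 5·6 + 5·5) = (48, 55)
w3 = Tw2 = (474, 515)
Ratio at component: 515 / 55 = 9.3636

λ ≈ 9.3636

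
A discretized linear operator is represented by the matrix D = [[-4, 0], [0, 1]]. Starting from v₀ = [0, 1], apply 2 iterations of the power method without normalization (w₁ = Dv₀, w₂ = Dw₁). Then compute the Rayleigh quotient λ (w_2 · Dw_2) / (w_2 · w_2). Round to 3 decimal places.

1.000

w1 = Dv₀ = ((-4)·0 + 0·1; 0·0 + 1·1) = (0, 1)
w2 = Dw1 = ((-4)·0 + 0·1; 0·0 + 1·1) = (0, 1)
Dw2 = (0, 1)
w2·Dw2 = 0·0 + 1·1 = 1; w2·w2 = 0·0 + 1·1 = 1
λ ≈ 1/1 = 1.000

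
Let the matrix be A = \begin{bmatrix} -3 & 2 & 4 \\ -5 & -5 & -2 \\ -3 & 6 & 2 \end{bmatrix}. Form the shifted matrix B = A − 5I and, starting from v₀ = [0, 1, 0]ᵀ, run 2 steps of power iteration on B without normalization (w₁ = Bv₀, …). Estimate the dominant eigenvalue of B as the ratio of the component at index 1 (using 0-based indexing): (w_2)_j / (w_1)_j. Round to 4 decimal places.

B = A − 5I has rows (-8, 2, 4); (-5, -10, -2); (-3, 6, -3)
w1 = Bv₀ = ((-8)·0 + 2·1 + 4·0; (-5)·0 + (-10)·1 + (-2)·0; (-3)·0 + 6·1 + (-3)·0) = (2, -10, 6)
w2 = Bw1 = ((-8)·2 + 2·(-10) + 4·6; (-5)·2 + (-10)·(-10) + (-2)·6; (-3)·2 + 6·(-10) + (-3)·6) = (-12, 78, -84)
Ratio: 78/-10 = -7.8000

-7.8000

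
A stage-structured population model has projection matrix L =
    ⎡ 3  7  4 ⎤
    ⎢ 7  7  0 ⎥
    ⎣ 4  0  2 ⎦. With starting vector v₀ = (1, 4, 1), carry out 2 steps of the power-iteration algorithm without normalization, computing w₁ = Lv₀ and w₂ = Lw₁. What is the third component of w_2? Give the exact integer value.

w1 = Lv₀ = (35, 35, 6)
w2 = Lw1 = (374, 490, 152)
The requested component of w2 is 152.

152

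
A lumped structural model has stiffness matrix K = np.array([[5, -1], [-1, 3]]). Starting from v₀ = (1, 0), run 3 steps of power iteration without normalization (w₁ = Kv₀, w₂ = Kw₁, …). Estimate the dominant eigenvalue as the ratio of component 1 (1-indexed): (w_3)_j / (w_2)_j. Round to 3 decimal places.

w1 = Kv₀ = (5·1 + (-1)·0; (-1)·1 + 3·0) = (5, -1)
w2 = Kw1 = (5·5 + (-1)·(-1); (-1)·5 + 3·(-1)) = (26, -8)
w3 = Kw2 = (138, -50)
Ratio at component: 138 / 26 = 5.308

5.308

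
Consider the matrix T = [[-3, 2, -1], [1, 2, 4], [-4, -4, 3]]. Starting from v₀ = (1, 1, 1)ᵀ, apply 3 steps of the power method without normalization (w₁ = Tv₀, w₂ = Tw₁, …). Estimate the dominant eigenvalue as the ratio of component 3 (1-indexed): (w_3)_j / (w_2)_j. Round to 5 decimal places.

4.94286

w1 = Tv₀ = ((-3)·1 + 2·1 + (-1)·1; 1·1 + 2·1 + 4·1; (-4)·1 + (-4)·1 + 3·1) = (-2, 7, -5)
w2 = Tw1 = ((-3)·(-2) + 2·7 + (-1)·(-5); 1·(-2) + 2·7 + 4·(-5); (-4)·(-2) + (-4)·7 + 3·(-5)) = (25, -8, -35)
w3 = Tw2 = (-56, -131, -173)
Ratio at component: -173 / -35 = 4.94286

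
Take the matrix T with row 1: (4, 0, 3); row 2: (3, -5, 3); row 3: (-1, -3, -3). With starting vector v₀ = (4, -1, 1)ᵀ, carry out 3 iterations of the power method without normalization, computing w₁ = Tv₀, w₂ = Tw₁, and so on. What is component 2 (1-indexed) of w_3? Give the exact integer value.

w1 = Tv₀ = (19, 20, -4)
w2 = Tw1 = (64, -55, -67)
w3 = Tw2 = (55, 266, 302)
The requested component of w3 is 266.

266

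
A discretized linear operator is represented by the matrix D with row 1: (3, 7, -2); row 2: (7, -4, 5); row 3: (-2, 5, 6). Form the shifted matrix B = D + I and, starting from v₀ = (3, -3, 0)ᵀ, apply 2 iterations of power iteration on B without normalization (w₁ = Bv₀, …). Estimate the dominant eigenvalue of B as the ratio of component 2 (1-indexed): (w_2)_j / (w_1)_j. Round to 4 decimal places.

B = D + I has rows (4, 7, -2); (7, -3, 5); (-2, 5, 7)
w1 = Bv₀ = (-9, 30, -21)
w2 = Bw1 = (216, -258, 21)
Ratio: -258/30 = -8.6000

μ ≈ -8.6000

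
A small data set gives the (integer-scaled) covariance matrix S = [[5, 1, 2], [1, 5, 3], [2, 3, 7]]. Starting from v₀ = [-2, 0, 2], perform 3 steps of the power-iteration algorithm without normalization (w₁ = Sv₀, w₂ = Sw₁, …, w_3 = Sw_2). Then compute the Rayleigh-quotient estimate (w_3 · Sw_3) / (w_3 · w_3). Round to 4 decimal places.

λ ≈ 9.8687

w1 = Sv₀ = (-6, 4, 10)
w2 = Sw1 = (-6, 44, 70)
w3 = Sw2 = (154, 424, 610)
Sw3 = (2414, 4104, 5850)
w3·Sw3 = 154·2414 + 424·4104 + 610·5850 = 5680352; w3·w3 = 154·154 + 424·424 + 610·610 = 575592
λ ≈ 5680352/575592 = 9.8687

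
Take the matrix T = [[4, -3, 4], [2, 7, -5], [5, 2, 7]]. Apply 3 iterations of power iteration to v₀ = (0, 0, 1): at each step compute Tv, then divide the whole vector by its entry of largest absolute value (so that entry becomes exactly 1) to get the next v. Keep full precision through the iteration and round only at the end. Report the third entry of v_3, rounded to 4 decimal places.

0.8875

Tv0 = (4.00000, -5.00000, 7.00000); divide by 7.00000 → v1 = (0.57143, -0.71429, 1.00000)
Tv1 = (8.42857, -8.85714, 8.42857); divide by -8.85714 → v2 = (-0.95161, 1.00000, -0.95161)
Tv2 = (-10.61290, 9.85484, -9.41935); divide by -10.61290 → v3 = (1.00000, -0.92857, 0.88754)
Requested entry of v3: 584/658 = 0.8875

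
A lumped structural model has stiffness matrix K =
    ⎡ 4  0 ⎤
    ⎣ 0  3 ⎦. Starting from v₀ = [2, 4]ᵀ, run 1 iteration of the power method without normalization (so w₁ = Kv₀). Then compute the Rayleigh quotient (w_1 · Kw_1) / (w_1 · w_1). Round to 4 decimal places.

λ ≈ 3.3077

w1 = Kv₀ = (8, 12)
Kw1 = (32, 36)
w1·Kw1 = 8·32 + 12·36 = 688; w1·w1 = 8·8 + 12·12 = 208
λ ≈ 688/208 = 3.3077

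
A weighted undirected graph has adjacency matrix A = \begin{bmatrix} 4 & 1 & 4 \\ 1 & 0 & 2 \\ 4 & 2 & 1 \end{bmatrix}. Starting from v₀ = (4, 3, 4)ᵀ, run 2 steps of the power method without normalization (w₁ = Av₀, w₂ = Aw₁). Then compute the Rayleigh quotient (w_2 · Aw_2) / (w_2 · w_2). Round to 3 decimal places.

7.308

w1 = Av₀ = (4·4 + 1·3 + 4·4; 1·4 + 0·3 + 2·4; 4·4 + 2·3 + 1·4) = (35, 12, 26)
w2 = Aw1 = (4·35 + 1·12 + 4·26; 1·35 + 0·12 + 2·26; 4·35 + 2·12 + 1·26) = (256, 87, 190)
Aw2 = (1871, 636, 1388)
w2·Aw2 = 256·1871 + 87·636 + 190·1388 = 798028; w2·w2 = 256·256 + 87·87 + 190·190 = 109205
λ ≈ 798028/109205 = 7.308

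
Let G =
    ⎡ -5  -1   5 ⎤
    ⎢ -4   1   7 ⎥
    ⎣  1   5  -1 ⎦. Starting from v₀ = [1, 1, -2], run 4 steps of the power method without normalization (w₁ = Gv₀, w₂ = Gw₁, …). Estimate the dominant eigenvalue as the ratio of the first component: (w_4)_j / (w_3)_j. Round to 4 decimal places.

-8.7607

w1 = Gv₀ = ((-5)·1 + (-1)·1 + 5·(-2); (-4)·1 + 1·1 + 7·(-2); 1·1 + 5·1 + (-1)·(-2)) = (-16, -17, 8)
w2 = Gw1 = ((-5)·(-16) + (-1)·(-17) + 5·8; (-4)·(-16) + 1·(-17) + 7·8; 1·(-16) + 5·(-17) + (-1)·8) = (137, 103, -109)
w3 = Gw2 = (-1333, -1208, 761)
w4 = Gw3 = (11678, 9451, -8134)
Ratio at component: 11678 / -1333 = -8.7607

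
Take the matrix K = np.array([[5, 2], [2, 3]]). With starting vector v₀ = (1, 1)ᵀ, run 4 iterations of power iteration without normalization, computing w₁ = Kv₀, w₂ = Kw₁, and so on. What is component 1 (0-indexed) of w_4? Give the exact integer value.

w1 = Kv₀ = (5·1 + 2·1; 2·1 + 3·1) = (7, 5)
w2 = Kw1 = (5·7 + 2·5; 2·7 + 3·5) = (45, 29)
w3 = Kw2 = (283, 177)
w4 = Kw3 = (1769, 1097)
The requested component of w4 is 1097.

1097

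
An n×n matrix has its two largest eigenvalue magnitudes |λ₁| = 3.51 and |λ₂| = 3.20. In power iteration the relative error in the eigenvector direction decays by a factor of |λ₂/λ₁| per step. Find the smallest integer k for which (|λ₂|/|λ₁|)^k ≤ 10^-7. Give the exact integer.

|λ₂/λ₁| = 3.20/3.51 = 0.91168
Need k ≥ ln(10^-7) / ln(0.91168) = -16.1181 / -0.0925 ≈ 174.315
Smallest integer k satisfying the bound: 175

175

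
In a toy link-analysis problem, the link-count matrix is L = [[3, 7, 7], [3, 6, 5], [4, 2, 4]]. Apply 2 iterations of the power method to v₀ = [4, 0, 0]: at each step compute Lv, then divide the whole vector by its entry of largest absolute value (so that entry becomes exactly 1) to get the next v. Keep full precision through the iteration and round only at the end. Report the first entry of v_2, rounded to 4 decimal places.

Lv0 = (12.00000, 12.00000, 16.00000); divide by 16.00000 → v1 = (0.75000, 0.75000, 1.00000)
Lv1 = (14.50000, 11.75000, 8.50000); divide by 14.50000 → v2 = (1.00000, 0.81034, 0.58621)
Requested entry of v2: 232/232 = 1.0000

1.0000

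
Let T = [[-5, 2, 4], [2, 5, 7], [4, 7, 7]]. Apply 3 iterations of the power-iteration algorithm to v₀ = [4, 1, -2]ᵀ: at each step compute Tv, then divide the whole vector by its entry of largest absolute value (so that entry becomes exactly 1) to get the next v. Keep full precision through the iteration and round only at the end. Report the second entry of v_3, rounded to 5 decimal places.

Tv0 = (-26.000000, -1.000000, 9.000000); divide by -26.000000 → v1 = (1.000000, 0.038462, -0.346154)
Tv1 = (-6.307692, -0.230769, 1.846154); divide by -6.307692 → v2 = (1.000000, 0.036585, -0.292683)
Tv2 = (-6.097561, 0.134146, 2.207317); divide by -6.097561 → v3 = (1.000000, -0.022000, -0.362000)
Requested entry of v3: 22/-1000 = -0.02200

-0.02200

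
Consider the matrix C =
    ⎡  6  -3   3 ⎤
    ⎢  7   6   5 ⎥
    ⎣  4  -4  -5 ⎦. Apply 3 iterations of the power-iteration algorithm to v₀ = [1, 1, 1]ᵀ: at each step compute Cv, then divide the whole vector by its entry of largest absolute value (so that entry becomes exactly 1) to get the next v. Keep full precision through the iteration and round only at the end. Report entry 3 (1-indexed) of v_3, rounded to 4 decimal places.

0.8053

Cv0 = (6.00000, 18.00000, -5.00000); divide by 18.00000 → v1 = (0.33333, 1.00000, -0.27778)
Cv1 = (-1.83333, 6.94444, -1.27778); divide by 6.94444 → v2 = (-0.26400, 1.00000, -0.18400)
Cv2 = (-5.13600, 3.23200, -4.13600); divide by -5.13600 → v3 = (1.00000, -0.62928, 0.80530)
Requested entry of v3: -517/-642 = 0.8053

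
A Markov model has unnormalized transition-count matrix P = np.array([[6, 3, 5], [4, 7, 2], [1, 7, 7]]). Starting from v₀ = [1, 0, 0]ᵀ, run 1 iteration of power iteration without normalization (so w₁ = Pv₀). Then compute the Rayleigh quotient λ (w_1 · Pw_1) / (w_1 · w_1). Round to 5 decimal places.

10.84906

w1 = Pv₀ = (6·1 + 3·0 + 5·0; 4·1 + 7·0 + 2·0; 1·1 + 7·0 + 7·0) = (6, 4, 1)
Pw1 = (53, 54, 41)
w1·Pw1 = 6·53 + 4·54 + 1·41 = 575; w1·w1 = 6·6 + 4·4 + 1·1 = 53
λ ≈ 575/53 = 10.84906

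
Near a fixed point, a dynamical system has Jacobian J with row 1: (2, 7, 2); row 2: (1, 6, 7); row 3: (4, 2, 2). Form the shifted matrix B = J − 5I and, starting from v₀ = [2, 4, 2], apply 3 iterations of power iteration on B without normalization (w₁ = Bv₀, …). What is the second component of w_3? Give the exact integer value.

B = J − 5I has rows (-3, 7, 2); (1, 1, 7); (4, 2, -3)
w1 = Bv₀ = ((-3)·2 + 7·4 + 2·2; 1·2 + 1·4 + 7·2; 4·2 + 2·4 + (-3)·2) = (26, 20, 10)
w2 = Bw1 = ((-3)·26 + 7·20 + 2·10; 1·26 + 1·20 + 7·10; 4·26 + 2·20 + (-3)·10) = (82, 116, 114)
w3 = Bw2 = (794, 996, 218)
Requested component of w3: 996

996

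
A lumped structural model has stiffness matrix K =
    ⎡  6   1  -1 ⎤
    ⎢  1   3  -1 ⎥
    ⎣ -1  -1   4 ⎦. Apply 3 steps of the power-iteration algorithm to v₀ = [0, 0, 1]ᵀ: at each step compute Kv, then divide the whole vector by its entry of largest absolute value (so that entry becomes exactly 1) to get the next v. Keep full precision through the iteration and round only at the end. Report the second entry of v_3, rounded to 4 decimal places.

0.5761

Kv0 = (-1.00000, -1.00000, 4.00000); divide by 4.00000 → v1 = (-0.25000, -0.25000, 1.00000)
Kv1 = (-2.75000, -2.00000, 4.50000); divide by 4.50000 → v2 = (-0.61111, -0.44444, 1.00000)
Kv2 = (-5.11111, -2.94444, 5.05556); divide by -5.11111 → v3 = (1.00000, 0.57609, -0.98913)
Requested entry of v3: -53/-92 = 0.5761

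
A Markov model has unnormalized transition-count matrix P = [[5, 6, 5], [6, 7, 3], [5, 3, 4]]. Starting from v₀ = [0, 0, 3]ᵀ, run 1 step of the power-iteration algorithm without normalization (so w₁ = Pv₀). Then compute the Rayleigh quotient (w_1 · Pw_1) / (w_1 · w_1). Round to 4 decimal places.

λ ≈ 14.0800

w1 = Pv₀ = (5·0 + 6·0 + 5·3; 6·0 + 7·0 + 3·3; 5·0 + 3·0 + 4·3) = (15, 9, 12)
Pw1 = (189, 189, 150)
w1·Pw1 = 15·189 + 9·189 + 12·150 = 6336; w1·w1 = 15·15 + 9·9 + 12·12 = 450
λ ≈ 6336/450 = 14.0800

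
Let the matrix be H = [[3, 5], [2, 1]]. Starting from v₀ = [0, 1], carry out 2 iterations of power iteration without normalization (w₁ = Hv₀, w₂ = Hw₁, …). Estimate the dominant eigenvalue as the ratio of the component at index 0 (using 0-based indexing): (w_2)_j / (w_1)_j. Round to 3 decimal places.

4.000

w1 = Hv₀ = (3·0 + 5·1; 2·0 + 1·1) = (5, 1)
w2 = Hw1 = (3·5 + 5·1; 2·5 + 1·1) = (20, 11)
Ratio at component: 20 / 5 = 4.000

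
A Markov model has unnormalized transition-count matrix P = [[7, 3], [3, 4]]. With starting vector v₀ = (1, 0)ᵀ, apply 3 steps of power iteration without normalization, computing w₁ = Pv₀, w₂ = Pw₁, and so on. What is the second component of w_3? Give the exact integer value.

306

w1 = Pv₀ = (7, 3)
w2 = Pw1 = (58, 33)
w3 = Pw2 = (505, 306)
The requested component of w3 is 306.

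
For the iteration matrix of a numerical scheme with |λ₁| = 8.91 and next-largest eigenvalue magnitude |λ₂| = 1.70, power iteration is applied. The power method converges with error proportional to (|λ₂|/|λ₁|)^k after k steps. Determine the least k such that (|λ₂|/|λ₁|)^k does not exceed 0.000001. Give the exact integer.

9

|λ₂/λ₁| = 1.70/8.91 = 0.19080
Need k ≥ ln(0.000001) / ln(0.19080) = -13.8155 / -1.6565 ≈ 8.340
Smallest integer k satisfying the bound: 9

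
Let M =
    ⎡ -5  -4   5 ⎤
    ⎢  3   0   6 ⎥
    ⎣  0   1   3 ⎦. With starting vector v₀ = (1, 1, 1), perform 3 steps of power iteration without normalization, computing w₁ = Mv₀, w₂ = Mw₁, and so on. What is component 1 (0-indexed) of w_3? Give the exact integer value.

w1 = Mv₀ = ((-5)·1 + (-4)·1 + 5·1; 3·1 + 0·1 + 6·1; 0·1 + 1·1 + 3·1) = (-4, 9, 4)
w2 = Mw1 = ((-5)·(-4) + (-4)·9 + 5·4; 3·(-4) + 0·9 + 6·4; 0·(-4) + 1·9 + 3·4) = (4, 12, 21)
w3 = Mw2 = (37, 138, 75)
The requested component of w3 is 138.

138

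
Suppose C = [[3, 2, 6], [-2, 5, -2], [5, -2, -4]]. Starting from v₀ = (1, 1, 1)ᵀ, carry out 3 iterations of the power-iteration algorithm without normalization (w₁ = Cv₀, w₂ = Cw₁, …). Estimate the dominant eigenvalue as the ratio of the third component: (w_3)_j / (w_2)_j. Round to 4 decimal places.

w1 = Cv₀ = (3·1 + 2·1 + 6·1; (-2)·1 + 5·1 + (-2)·1; 5·1 + (-2)·1 + (-4)·1) = (11, 1, -1)
w2 = Cw1 = (3·11 + 2·1 + 6·(-1); (-2)·11 + 5·1 + (-2)·(-1); 5·11 + (-2)·1 + (-4)·(-1)) = (29, -15, 57)
w3 = Cw2 = (399, -247, -53)
Ratio at component: -53 / 57 = -0.9298

-0.9298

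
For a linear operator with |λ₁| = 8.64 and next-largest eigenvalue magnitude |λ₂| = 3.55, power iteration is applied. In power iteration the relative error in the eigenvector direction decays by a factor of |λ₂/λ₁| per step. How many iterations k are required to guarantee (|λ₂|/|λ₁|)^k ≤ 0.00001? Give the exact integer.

|λ₂/λ₁| = 3.55/8.64 = 0.41088
Need k ≥ ln(0.00001) / ln(0.41088) = -11.5129 / -0.8895 ≈ 12.944
Smallest integer k satisfying the bound: 13

13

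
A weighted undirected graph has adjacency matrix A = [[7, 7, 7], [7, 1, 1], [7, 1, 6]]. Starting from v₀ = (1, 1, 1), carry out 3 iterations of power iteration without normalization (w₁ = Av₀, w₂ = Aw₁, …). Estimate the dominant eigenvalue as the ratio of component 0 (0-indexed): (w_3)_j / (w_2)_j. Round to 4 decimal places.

λ ≈ 16.3182

w1 = Av₀ = (7·1 + 7·1 + 7·1; 7·1 + 1·1 + 1·1; 7·1 + 1·1 + 6·1) = (21, 9, 14)
w2 = Aw1 = (7·21 + 7·9 + 7·14; 7·21 + 1·9 + 1·14; 7·21 + 1·9 + 6·14) = (308, 170, 240)
w3 = Aw2 = (5026, 2566, 3766)
Ratio at component: 5026 / 308 = 16.3182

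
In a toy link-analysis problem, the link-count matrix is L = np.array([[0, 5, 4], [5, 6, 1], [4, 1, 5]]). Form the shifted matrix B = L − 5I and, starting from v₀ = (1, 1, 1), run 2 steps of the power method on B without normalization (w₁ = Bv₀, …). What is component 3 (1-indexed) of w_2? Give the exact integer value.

23

B = L − 5I has rows (-5, 5, 4); (5, 1, 1); (4, 1, 0)
w1 = Bv₀ = ((-5)·1 + 5·1 + 4·1; 5·1 + 1·1 + 1·1; 4·1 + 1·1 + 0·1) = (4, 7, 5)
w2 = Bw1 = ((-5)·4 + 5·7 + 4·5; 5·4 + 1·7 + 1·5; 4·4 + 1·7 + 0·5) = (35, 32, 23)
Requested component of w2: 23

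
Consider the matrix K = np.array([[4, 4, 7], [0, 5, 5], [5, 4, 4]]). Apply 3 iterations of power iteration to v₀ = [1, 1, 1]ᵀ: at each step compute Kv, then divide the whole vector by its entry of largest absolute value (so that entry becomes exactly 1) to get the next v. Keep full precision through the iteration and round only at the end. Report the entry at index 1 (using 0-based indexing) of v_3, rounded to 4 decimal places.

0.5892

Kv0 = (15.00000, 10.00000, 13.00000); divide by 15.00000 → v1 = (1.00000, 0.66667, 0.86667)
Kv1 = (12.73333, 7.66667, 11.13333); divide by 12.73333 → v2 = (1.00000, 0.60209, 0.87435)
Kv2 = (12.52880, 7.38220, 10.90576); divide by 12.52880 → v3 = (1.00000, 0.58922, 0.87046)
Requested entry of v3: 1410/2393 = 0.5892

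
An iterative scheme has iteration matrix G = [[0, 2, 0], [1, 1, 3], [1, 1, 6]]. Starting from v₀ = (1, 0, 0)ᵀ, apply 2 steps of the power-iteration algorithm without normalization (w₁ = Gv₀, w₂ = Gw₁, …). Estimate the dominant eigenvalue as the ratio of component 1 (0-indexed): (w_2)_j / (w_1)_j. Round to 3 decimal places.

4.000

w1 = Gv₀ = (0·1 + 2·0 + 0·0; 1·1 + 1·0 + 3·0; 1·1 + 1·0 + 6·0) = (0, 1, 1)
w2 = Gw1 = (0·0 + 2·1 + 0·1; 1·0 + 1·1 + 3·1; 1·0 + 1·1 + 6·1) = (2, 4, 7)
Ratio at component: 4 / 1 = 4.000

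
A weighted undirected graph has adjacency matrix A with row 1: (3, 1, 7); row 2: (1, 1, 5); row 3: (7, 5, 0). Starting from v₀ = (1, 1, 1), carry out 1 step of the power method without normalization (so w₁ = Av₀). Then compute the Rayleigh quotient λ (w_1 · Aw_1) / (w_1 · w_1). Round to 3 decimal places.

w1 = Av₀ = (11, 7, 12)
Aw1 = (124, 78, 112)
w1·Aw1 = 11·124 + 7·78 + 12·112 = 3254; w1·w1 = 11·11 + 7·7 + 12·12 = 314
λ ≈ 3254/314 = 10.363

10.363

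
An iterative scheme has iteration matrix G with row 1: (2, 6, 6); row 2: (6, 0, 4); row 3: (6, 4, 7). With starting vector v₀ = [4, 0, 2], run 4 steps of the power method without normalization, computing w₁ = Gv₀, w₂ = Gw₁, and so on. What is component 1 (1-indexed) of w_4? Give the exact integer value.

84844

w1 = Gv₀ = (2·4 + 6·0 + 6·2; 6·4 + 0·0 + 4·2; 6·4 + 4·0 + 7·2) = (20, 32, 38)
w2 = Gw1 = (2·20 + 6·32 + 6·38; 6·20 + 0·32 + 4·38; 6·20 + 4·32 + 7·38) = (460, 272, 514)
w3 = Gw2 = (5636, 4816, 7446)
w4 = Gw3 = (84844, 63600, 105202)
The requested component of w4 is 84844.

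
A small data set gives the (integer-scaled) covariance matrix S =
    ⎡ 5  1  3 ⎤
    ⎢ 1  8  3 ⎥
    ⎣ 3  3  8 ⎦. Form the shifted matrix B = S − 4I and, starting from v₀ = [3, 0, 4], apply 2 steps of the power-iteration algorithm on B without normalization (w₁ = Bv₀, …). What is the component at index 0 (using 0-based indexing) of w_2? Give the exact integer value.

B = S − 4I has rows (1, 1, 3); (1, 4, 3); (3, 3, 4)
w1 = Bv₀ = (1·3 + 1·0 + 3·4; 1·3 + 4·0 + 3·4; 3·3 + 3·0 + 4·4) = (15, 15, 25)
w2 = Bw1 = (1·15 + 1·15 + 3·25; 1·15 + 4·15 + 3·25; 3·15 + 3·15 + 4·25) = (105, 150, 190)
Requested component of w2: 105

105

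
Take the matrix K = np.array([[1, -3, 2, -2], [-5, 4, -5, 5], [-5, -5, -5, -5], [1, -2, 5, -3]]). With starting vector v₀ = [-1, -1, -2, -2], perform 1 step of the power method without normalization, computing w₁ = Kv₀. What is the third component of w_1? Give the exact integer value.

w1 = Kv₀ = (2, 1, 30, -3)
The requested component of w1 is 30.

30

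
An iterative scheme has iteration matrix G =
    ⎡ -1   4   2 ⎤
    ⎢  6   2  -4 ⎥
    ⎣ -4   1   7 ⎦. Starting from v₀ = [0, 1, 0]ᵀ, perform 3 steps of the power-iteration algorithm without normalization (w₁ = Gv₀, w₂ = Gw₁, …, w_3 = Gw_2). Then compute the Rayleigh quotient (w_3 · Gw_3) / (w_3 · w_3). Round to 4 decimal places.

w1 = Gv₀ = ((-1)·0 + 4·1 + 2·0; 6·0 + 2·1 + (-4)·0; (-4)·0 + 1·1 + 7·0) = (4, 2, 1)
w2 = Gw1 = ((-1)·4 + 4·2 + 2·1; 6·4 + 2·2 + (-4)·1; (-4)·4 + 1·2 + 7·1) = (6, 24, -7)
w3 = Gw2 = (76, 112, -49)
Gw3 = (274, 876, -535)
w3·Gw3 = 76·274 + 112·876 + (-49)·(-535) = 145151; w3·w3 = 76·76 + 112·112 + (-49)·(-49) = 20721
λ ≈ 145151/20721 = 7.0050

7.0050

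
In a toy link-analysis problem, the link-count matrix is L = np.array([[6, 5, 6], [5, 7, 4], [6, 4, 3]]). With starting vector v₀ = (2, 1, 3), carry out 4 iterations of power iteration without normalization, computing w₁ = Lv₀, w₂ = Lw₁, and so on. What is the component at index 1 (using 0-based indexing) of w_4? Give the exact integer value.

w1 = Lv₀ = (6·2 + 5·1 + 6·3; 5·2 + 7·1 + 4·3; 6·2 + 4·1 + 3·3) = (35, 29, 25)
w2 = Lw1 = (6·35 + 5·29 + 6·25; 5·35 + 7·29 + 4·25; 6·35 + 4·29 + 3·25) = (505, 478, 401)
w3 = Lw2 = (7826, 7475, 6145)
w4 = Lw3 = (121201, 116035, 95291)
The requested component of w4 is 116035.

116035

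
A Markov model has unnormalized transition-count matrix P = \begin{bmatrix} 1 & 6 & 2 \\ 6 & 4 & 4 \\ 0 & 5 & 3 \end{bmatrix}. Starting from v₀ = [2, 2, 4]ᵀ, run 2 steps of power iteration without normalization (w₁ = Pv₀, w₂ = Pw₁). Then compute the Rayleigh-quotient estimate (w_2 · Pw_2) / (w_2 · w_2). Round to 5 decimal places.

λ ≈ 10.88837

w1 = Pv₀ = (22, 36, 22)
w2 = Pw1 = (282, 364, 246)
Pw2 = (2958, 4132, 2558)
w2·Pw2 = 282·2958 + 364·4132 + 246·2558 = 2967472; w2·w2 = 282·282 + 364·364 + 246·246 = 272536
λ ≈ 2967472/272536 = 10.88837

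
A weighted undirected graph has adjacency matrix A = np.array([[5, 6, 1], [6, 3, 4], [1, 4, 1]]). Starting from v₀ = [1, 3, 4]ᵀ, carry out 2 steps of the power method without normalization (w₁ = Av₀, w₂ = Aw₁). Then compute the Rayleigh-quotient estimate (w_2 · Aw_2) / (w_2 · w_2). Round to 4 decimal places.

λ ≈ 11.2246

w1 = Av₀ = (5·1 + 6·3 + 1·4; 6·1 + 3·3 + 4·4; 1·1 + 4·3 + 1·4) = (27, 31, 17)
w2 = Aw1 = (5·27 + 6·31 + 1·17; 6·27 + 3·31 + 4·17; 1·27 + 4·31 + 1·17) = (338, 323, 168)
Aw2 = (3796, 3669, 1798)
w2·Aw2 = 338·3796 + 323·3669 + 168·1798 = 2770199; w2·w2 = 338·338 + 323·323 + 168·168 = 246797
λ ≈ 2770199/246797 = 11.2246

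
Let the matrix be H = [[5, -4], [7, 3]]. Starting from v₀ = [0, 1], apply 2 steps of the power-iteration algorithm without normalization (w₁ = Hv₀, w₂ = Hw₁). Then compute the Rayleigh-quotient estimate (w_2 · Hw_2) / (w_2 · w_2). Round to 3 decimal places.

w1 = Hv₀ = (5·0 + (-4)·1; 7·0 + 3·1) = (-4, 3)
w2 = Hw1 = (5·(-4) + (-4)·3; 7·(-4) + 3·3) = (-32, -19)
Hw2 = (-84, -281)
w2·Hw2 = (-32)·(-84) + (-19)·(-281) = 8027; w2·w2 = (-32)·(-32) + (-19)·(-19) = 1385
λ ≈ 8027/1385 = 5.796

λ ≈ 5.796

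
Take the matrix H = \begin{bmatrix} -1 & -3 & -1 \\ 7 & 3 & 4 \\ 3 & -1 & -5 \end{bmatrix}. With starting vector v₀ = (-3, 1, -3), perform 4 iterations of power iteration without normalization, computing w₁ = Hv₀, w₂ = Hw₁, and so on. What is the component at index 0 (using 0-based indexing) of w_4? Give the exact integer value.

w1 = Hv₀ = ((-1)·(-3) + (-3)·1 + (-1)·(-3); 7·(-3) + 3·1 + 4·(-3); 3·(-3) + (-1)·1 + (-5)·(-3)) = (3, -30, 5)
w2 = Hw1 = ((-1)·3 + (-3)·(-30) + (-1)·5; 7·3 + 3·(-30) + 4·5; 3·3 + (-1)·(-30) + (-5)·5) = (82, -49, 14)
w3 = Hw2 = (51, 483, 225)
w4 = Hw3 = (-1725, 2706, -1455)
The requested component of w4 is -1725.

-1725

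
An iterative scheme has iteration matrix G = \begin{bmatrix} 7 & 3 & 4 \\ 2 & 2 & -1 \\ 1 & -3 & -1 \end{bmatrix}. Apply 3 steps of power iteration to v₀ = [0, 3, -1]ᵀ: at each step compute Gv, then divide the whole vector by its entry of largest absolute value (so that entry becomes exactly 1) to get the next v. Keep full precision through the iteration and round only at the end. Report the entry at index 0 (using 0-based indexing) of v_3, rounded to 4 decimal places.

Gv0 = (5.00000, 7.00000, -8.00000); divide by -8.00000 → v1 = (-0.62500, -0.87500, 1.00000)
Gv1 = (-3.00000, -4.00000, 1.00000); divide by -4.00000 → v2 = (0.75000, 1.00000, -0.25000)
Gv2 = (7.25000, 3.75000, -2.00000); divide by 7.25000 → v3 = (1.00000, 0.51724, -0.27586)
Requested entry of v3: 232/232 = 1.0000

1.0000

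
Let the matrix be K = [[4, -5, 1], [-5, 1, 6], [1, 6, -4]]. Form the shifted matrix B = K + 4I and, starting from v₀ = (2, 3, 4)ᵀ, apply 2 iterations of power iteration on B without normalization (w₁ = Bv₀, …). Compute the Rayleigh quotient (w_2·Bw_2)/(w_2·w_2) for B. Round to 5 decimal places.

B = K + 4I has rows (8, -5, 1); (-5, 5, 6); (1, 6, 0)
w1 = Bv₀ = (8·2 + (-5)·3 + 1·4; (-5)·2 + 5·3 + 6·4; 1·2 + 6·3 + 0·4) = (5, 29, 20)
w2 = Bw1 = (8·5 + (-5)·29 + 1·20; (-5)·5 + 5·29 + 6·20; 1·5 + 6·29 + 0·20) = (-85, 240, 179)
Bw2 = (-1701, 2699, 1355)
w2·Bw2 = 1034890; w2·w2 = 96866; μ ≈ 1034890/96866 = 10.68373

10.68373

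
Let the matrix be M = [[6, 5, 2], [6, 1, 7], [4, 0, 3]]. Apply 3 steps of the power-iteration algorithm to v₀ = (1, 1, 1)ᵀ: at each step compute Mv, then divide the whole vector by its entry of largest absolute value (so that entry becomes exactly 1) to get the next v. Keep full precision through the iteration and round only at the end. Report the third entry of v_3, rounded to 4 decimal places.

0.4756

Mv0 = (13.00000, 14.00000, 7.00000); divide by 14.00000 → v1 = (0.92857, 1.00000, 0.50000)
Mv1 = (11.57143, 10.07143, 5.21429); divide by 11.57143 → v2 = (1.00000, 0.87037, 0.45062)
Mv2 = (11.25309, 10.02469, 5.35185); divide by 11.25309 → v3 = (1.00000, 0.89084, 0.47559)
Requested entry of v3: 867/1823 = 0.4756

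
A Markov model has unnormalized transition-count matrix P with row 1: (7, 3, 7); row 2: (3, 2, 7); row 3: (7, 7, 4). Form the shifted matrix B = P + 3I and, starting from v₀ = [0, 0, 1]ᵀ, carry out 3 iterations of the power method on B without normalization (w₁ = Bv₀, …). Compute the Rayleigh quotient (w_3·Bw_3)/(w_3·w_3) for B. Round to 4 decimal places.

B = P + 3I has rows (10, 3, 7); (3, 5, 7); (7, 7, 7)
w1 = Bv₀ = (10·0 + 3·0 + 7·1; 3·0 + 5·0 + 7·1; 7·0 + 7·0 + 7·1) = (7, 7, 7)
w2 = Bw1 = (10·7 + 3·7 + 7·7; 3·7 + 5·7 + 7·7; 7·7 + 7·7 + 7·7) = (140, 105, 147)
w3 = Bw2 = (2744, 1974, 2744)
Bw3 = (52570, 37310, 52234)
w3·Bw3 = 361232116; w3·w3 = 18955748; μ ≈ 361232116/18955748 = 19.0566

19.0566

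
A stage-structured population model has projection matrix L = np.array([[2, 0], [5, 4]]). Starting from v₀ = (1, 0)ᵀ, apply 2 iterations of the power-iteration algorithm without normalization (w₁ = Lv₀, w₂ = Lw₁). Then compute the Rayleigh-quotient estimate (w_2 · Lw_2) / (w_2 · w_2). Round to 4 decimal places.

4.6201

w1 = Lv₀ = (2, 5)
w2 = Lw1 = (4, 30)
Lw2 = (8, 140)
w2·Lw2 = 4·8 + 30·140 = 4232; w2·w2 = 4·4 + 30·30 = 916
λ ≈ 4232/916 = 4.6201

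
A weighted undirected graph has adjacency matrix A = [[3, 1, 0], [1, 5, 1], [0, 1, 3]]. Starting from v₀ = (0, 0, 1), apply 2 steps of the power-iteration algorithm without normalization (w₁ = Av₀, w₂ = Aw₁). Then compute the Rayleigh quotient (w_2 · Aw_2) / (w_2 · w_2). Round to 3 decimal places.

w1 = Av₀ = (3·0 + 1·0 + 0·1; 1·0 + 5·0 + 1·1; 0·0 + 1·0 + 3·1) = (0, 1, 3)
w2 = Aw1 = (3·0 + 1·1 + 0·3; 1·0 + 5·1 + 1·3; 0·0 + 1·1 + 3·3) = (1, 8, 10)
Aw2 = (11, 51, 38)
w2·Aw2 = 1·11 + 8·51 + 10·38 = 799; w2·w2 = 1·1 + 8·8 + 10·10 = 165
λ ≈ 799/165 = 4.842

4.842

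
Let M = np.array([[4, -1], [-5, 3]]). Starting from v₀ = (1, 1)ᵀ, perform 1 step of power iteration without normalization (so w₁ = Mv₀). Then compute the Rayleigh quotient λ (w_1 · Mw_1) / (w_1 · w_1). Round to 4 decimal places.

λ ≈ 6.4615

w1 = Mv₀ = (3, -2)
Mw1 = (14, -21)
w1·Mw1 = 3·14 + (-2)·(-21) = 84; w1·w1 = 3·3 + (-2)·(-2) = 13
λ ≈ 84/13 = 6.4615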